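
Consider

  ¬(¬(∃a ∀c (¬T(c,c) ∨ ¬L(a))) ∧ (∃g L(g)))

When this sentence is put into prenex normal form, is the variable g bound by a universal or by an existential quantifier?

universal

Drive negations inward (¬∀x A ≡ ∃x ¬A, ¬∃x A ≡ ∀x ¬A, De Morgan for ∧/∨):
  (∃a ∀c (¬T(c,c) ∨ ¬L(a))) ∨ (∀g ¬L(g))
All bound variables are already distinct, so no renaming is needed.
Extract every quantifier outward, since the variables are now distinct and don't occur free across branches:
  ∃a ∀c ∀g (¬T(c,c) ∨ ¬L(a) ∨ ¬L(g))
The quantifier ∃g sits under an odd number of negations, so it flips to ∀g.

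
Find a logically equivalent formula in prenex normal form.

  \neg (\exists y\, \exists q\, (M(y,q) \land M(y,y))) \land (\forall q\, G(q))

\forall y\, \forall q\, \forall v1\, ((\neg M(y,q) \lor \neg M(y,y)) \land G(v1))

Push ¬ through the quantifiers and connectives to reach negation normal form:
  (\forall y\, \forall q\, (\neg M(y,q) \lor \neg M(y,y))) \land (\forall q\, G(q))
Give each quantifier a distinct variable: q↦v1.
  (\forall y\, \forall q\, (\neg M(y,q) \lor \neg M(y,y))) \land (\forall v1\, G(v1))
Extract every quantifier outward, since the variables are now distinct and don't occur free across branches:
  \forall y\, \forall q\, \forall v1\, ((\neg M(y,q) \lor \neg M(y,y)) \land G(v1))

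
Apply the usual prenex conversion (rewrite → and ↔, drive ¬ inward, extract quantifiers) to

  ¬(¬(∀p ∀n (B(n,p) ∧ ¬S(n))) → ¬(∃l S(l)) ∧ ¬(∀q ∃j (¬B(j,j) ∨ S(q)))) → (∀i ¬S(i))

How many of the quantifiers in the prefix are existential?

Eliminate → and ↔ using ¬ and ∨.
  ¬¬(¬¬(∀p ∀n (B(n,p) ∧ ¬S(n))) ∨ ¬(∃l S(l)) ∧ ¬(∀q ∃j (¬B(j,j) ∨ S(q)))) ∨ (∀i ¬S(i))
Move each ¬ inward, flipping quantifiers it crosses:
  (∀p ∀n (B(n,p) ∧ ¬S(n))) ∨ (∀l ¬S(l)) ∧ (∃q ∀j (B(j,j) ∧ ¬S(q))) ∨ (∀i ¬S(i))
All bound variables are already distinct, so no renaming is needed.
Extract every quantifier outward, since the variables are now distinct and don't occur free across branches:
  ∀p ∀n ∀l ∃q ∀j ∀i (B(n,p) ∧ ¬S(n) ∨ ¬S(l) ∧ B(j,j) ∧ ¬S(q) ∨ ¬S(i))
The prefix is ∀p ∀n ∀l ∃q ∀j ∀i: 5 universal, 1 existential.

1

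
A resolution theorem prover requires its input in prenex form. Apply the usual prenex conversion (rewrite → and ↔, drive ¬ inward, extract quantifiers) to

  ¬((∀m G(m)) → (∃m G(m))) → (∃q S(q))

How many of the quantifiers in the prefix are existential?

3

Eliminate → and ↔ using ¬ and ∨.
  ¬¬(¬(∀m G(m)) ∨ (∃m G(m))) ∨ (∃q S(q))
Move each ¬ inward, flipping quantifiers it crosses:
  (∃m ¬G(m)) ∨ (∃m G(m)) ∨ (∃q S(q))
Give each quantifier a distinct variable: m↦b.
  (∃m ¬G(m)) ∨ (∃b G(b)) ∨ (∃q S(q))
Extract every quantifier outward, since the variables are now distinct and don't occur free across branches:
  ∃m ∃b ∃q (¬G(m) ∨ G(b) ∨ S(q))
The prefix is ∃m ∃b ∃q: 0 universal, 3 existential.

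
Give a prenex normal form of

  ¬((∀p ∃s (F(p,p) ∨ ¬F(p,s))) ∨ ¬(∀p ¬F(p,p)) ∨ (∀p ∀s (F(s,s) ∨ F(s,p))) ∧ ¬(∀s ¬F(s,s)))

∃p ∀s ∀w ∃z1 ∃a ∀q (¬F(p,p) ∧ F(p,s) ∧ ¬F(w,w) ∧ (¬F(a,a) ∧ ¬F(a,z1) ∨ ¬F(q,q)))

Push ¬ through the quantifiers and connectives to reach negation normal form:
  (∃p ∀s (¬F(p,p) ∧ F(p,s))) ∧ (∀p ¬F(p,p)) ∧ ((∃p ∃s (¬F(s,s) ∧ ¬F(s,p))) ∨ (∀s ¬F(s,s)))
Give each quantifier a distinct variable: p↦w, p↦z1, s↦a, s↦q.
  (∃p ∀s (¬F(p,p) ∧ F(p,s))) ∧ (∀w ¬F(w,w)) ∧ ((∃z1 ∃a (¬F(a,a) ∧ ¬F(a,z1))) ∨ (∀q ¬F(q,q)))
Finally move all quantifiers to the prefix:
  ∃p ∀s ∀w ∃z1 ∃a ∀q (¬F(p,p) ∧ F(p,s) ∧ ¬F(w,w) ∧ (¬F(a,a) ∧ ¬F(a,z1) ∨ ¬F(q,q)))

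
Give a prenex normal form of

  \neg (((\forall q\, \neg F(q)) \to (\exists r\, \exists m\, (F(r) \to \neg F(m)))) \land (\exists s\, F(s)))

First replace A → B with ¬A ∨ B.
  \neg ((\neg (\forall q\, \neg F(q)) \lor (\exists r\, \exists m\, (\neg F(r) \lor \neg F(m)))) \land (\exists s\, F(s)))
Push ¬ through the quantifiers and connectives to reach negation normal form:
  (\forall q\, \neg F(q)) \land (\forall r\, \forall m\, (F(r) \land F(m))) \lor (\forall s\, \neg F(s))
All bound variables are already distinct, so no renaming is needed.
Extract every quantifier outward, since the variables are now distinct and don't occur free across branches:
  \forall q\, \forall r\, \forall m\, \forall s\, (\neg F(q) \land F(r) \land F(m) \lor \neg F(s))

\forall q\, \forall r\, \forall m\, \forall s\, (\neg F(q) \land F(r) \land F(m) \lor \neg F(s))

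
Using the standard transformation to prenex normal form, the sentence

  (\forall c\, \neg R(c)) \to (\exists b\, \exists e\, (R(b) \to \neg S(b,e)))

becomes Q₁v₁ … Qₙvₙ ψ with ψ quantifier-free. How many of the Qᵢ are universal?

Rewrite implications/biconditionals: A → B as ¬A ∨ B.
  \neg (\forall c\, \neg R(c)) \lor (\exists b\, \exists e\, (\neg R(b) \lor \neg S(b,e)))
Push ¬ through the quantifiers and connectives to reach negation normal form:
  (\exists c\, R(c)) \lor (\exists b\, \exists e\, (\neg R(b) \lor \neg S(b,e)))
All bound variables are already distinct, so no renaming is needed.
Finally move all quantifiers to the prefix:
  \exists c\, \exists b\, \exists e\, (R(c) \lor \neg R(b) \lor \neg S(b,e))
The prefix is \exists c \exists b \exists e: 0 universal, 3 existential.

0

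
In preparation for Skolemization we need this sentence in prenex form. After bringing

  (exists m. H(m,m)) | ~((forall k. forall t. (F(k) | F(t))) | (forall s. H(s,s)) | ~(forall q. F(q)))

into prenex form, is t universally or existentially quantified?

Move each ¬ inward, flipping quantifiers it crosses:
  (exists m. H(m,m)) | (exists k. exists t. (~F(k) & ~F(t))) & (exists s. ~H(s,s)) & (forall q. F(q))
Finally move all quantifiers to the prefix:
  exists m. exists k. exists t. exists s. forall q. (H(m,m) | ~F(k) & ~F(t) & ~H(s,s) & F(q))
The quantifier forall t sits under an odd number of negations, so it flips to exists t.

existential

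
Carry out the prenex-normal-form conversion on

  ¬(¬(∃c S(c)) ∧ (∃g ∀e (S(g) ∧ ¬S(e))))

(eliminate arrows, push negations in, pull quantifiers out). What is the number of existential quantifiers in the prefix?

Push ¬ through the quantifiers and connectives to reach negation normal form:
  (∃c S(c)) ∨ (∀g ∃e (¬S(g) ∨ S(e)))
Pull the quantifiers to the front (each side's bound variable is not free in the other side):
  ∃c ∀g ∃e (S(c) ∨ ¬S(g) ∨ S(e))
The prefix is ∃c ∀g ∃e: 1 universal, 2 existential.

2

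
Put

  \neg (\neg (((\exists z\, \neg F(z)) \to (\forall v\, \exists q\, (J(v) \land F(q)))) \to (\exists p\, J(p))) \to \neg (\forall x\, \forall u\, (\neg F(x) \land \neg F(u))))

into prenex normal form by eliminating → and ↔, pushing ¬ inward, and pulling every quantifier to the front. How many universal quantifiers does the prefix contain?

Rewrite implications/biconditionals: A → B as ¬A ∨ B.
  \neg (\neg \neg (\neg (\neg (\exists z\, \neg F(z)) \lor (\forall v\, \exists q\, (J(v) \land F(q)))) \lor (\exists p\, J(p))) \lor \neg (\forall x\, \forall u\, (\neg F(x) \land \neg F(u))))
Drive negations inward (¬∀x A ≡ ∃x ¬A, ¬∃x A ≡ ∀x ¬A, De Morgan for ∧/∨):
  ((\forall z\, F(z)) \lor (\forall v\, \exists q\, (J(v) \land F(q)))) \land (\forall p\, \neg J(p)) \land (\forall x\, \forall u\, (\neg F(x) \land \neg F(u)))
Extract every quantifier outward, since the variables are now distinct and don't occur free across branches:
  \forall z\, \forall v\, \exists q\, \forall p\, \forall x\, \forall u\, ((F(z) \lor J(v) \land F(q)) \land \neg J(p) \land \neg F(x) \land \neg F(u))
The prefix is \forall z \forall v \exists q \forall p \forall x \forall u: 5 universal, 1 existential.

5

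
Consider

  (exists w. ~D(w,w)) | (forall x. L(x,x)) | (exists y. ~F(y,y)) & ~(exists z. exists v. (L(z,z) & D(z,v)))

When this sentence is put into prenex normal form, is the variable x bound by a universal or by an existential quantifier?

Drive negations inward (¬∀x A ≡ ∃x ¬A, ¬∃x A ≡ ∀x ¬A, De Morgan for ∧/∨):
  (exists w. ~D(w,w)) | (forall x. L(x,x)) | (exists y. ~F(y,y)) & (forall z. forall v. (~L(z,z) | ~D(z,v)))
Extract every quantifier outward, since the variables are now distinct and don't occur free across branches:
  exists w. forall x. exists y. forall z. forall v. (~D(w,w) | L(x,x) | ~F(y,y) & (~L(z,z) | ~D(z,v)))
The quantifier forall x sits under an even number of negations, so it remains universal.

universal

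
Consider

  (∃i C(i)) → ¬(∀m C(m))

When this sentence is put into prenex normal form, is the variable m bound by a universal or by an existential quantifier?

existential

Eliminate → and ↔ using ¬ and ∨.
  ¬(∃i C(i)) ∨ ¬(∀m C(m))
Move each ¬ inward, flipping quantifiers it crosses:
  (∀i ¬C(i)) ∨ (∃m ¬C(m))
Finally move all quantifiers to the prefix:
  ∀i ∃m (¬C(i) ∨ ¬C(m))
The quantifier ∀m sits under an odd number of negations (counting the antecedent side of each →), so it flips to ∃m.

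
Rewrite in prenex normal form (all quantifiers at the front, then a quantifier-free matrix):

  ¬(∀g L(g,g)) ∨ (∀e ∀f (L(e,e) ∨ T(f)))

Drive negations inward (¬∀x A ≡ ∃x ¬A, ¬∃x A ≡ ∀x ¬A, De Morgan for ∧/∨):
  (∃g ¬L(g,g)) ∨ (∀e ∀f (L(e,e) ∨ T(f)))
Extract every quantifier outward, since the variables are now distinct and don't occur free across branches:
  ∃g ∀e ∀f (¬L(g,g) ∨ L(e,e) ∨ T(f))

∃g ∀e ∀f (¬L(g,g) ∨ L(e,e) ∨ T(f))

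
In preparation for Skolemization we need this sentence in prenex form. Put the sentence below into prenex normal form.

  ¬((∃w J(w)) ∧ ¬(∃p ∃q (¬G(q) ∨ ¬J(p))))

Push ¬ through the quantifiers and connectives to reach negation normal form:
  (∀w ¬J(w)) ∨ (∃p ∃q (¬G(q) ∨ ¬J(p)))
All bound variables are already distinct, so no renaming is needed.
Pull the quantifiers to the front (each side's bound variable is not free in the other side):
  ∀w ∃p ∃q (¬J(w) ∨ ¬G(q) ∨ ¬J(p))

∀w ∃p ∃q (¬J(w) ∨ ¬G(q) ∨ ¬J(p))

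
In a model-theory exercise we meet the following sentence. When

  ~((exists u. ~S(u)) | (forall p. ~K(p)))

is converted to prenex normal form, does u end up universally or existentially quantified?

Drive negations inward (¬∀x A ≡ ∃x ¬A, ¬∃x A ≡ ∀x ¬A, De Morgan for ∧/∨):
  (forall u. S(u)) & (exists p. K(p))
All bound variables are already distinct, so no renaming is needed.
Finally move all quantifiers to the prefix:
  forall u. exists p. (S(u) & K(p))
The quantifier exists u sits under an odd number of negations, so it flips to forall u.

universal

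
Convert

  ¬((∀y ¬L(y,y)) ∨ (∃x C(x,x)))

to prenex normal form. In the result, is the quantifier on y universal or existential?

Drive negations inward (¬∀x A ≡ ∃x ¬A, ¬∃x A ≡ ∀x ¬A, De Morgan for ∧/∨):
  (∃y L(y,y)) ∧ (∀x ¬C(x,x))
Extract every quantifier outward, since the variables are now distinct and don't occur free across branches:
  ∃y ∀x (L(y,y) ∧ ¬C(x,x))
The quantifier ∀y sits under an odd number of negations, so it flips to ∃y.

existential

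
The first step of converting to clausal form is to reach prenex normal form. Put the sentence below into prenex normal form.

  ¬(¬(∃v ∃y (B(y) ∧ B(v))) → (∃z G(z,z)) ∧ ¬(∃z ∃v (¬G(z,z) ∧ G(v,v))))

Rewrite implications/biconditionals: A → B as ¬A ∨ B.
  ¬(¬¬(∃v ∃y (B(y) ∧ B(v))) ∨ (∃z G(z,z)) ∧ ¬(∃z ∃v (¬G(z,z) ∧ G(v,v))))
Push ¬ through the quantifiers and connectives to reach negation normal form:
  (∀v ∀y (¬B(y) ∨ ¬B(v))) ∧ ((∀z ¬G(z,z)) ∨ (∃z ∃v (¬G(z,z) ∧ G(v,v))))
Give each quantifier a distinct variable: z↦p, v↦w1.
  (∀v ∀y (¬B(y) ∨ ¬B(v))) ∧ ((∀z ¬G(z,z)) ∨ (∃p ∃w1 (¬G(p,p) ∧ G(w1,w1))))
Extract every quantifier outward, since the variables are now distinct and don't occur free across branches:
  ∀v ∀y ∀z ∃p ∃w1 ((¬B(y) ∨ ¬B(v)) ∧ (¬G(z,z) ∨ ¬G(p,p) ∧ G(w1,w1)))

∀v ∀y ∀z ∃p ∃w1 ((¬B(y) ∨ ¬B(v)) ∧ (¬G(z,z) ∨ ¬G(p,p) ∧ G(w1,w1)))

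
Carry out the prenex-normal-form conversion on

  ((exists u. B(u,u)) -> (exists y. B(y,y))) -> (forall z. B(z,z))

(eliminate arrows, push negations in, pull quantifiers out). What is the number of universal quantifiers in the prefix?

First replace A → B with ¬A ∨ B.
  ~(~(exists u. B(u,u)) | (exists y. B(y,y))) | (forall z. B(z,z))
Move each ¬ inward, flipping quantifiers it crosses:
  (exists u. B(u,u)) & (forall y. ~B(y,y)) | (forall z. B(z,z))
All bound variables are already distinct, so no renaming is needed.
Extract every quantifier outward, since the variables are now distinct and don't occur free across branches:
  exists u. forall y. forall z. (B(u,u) & ~B(y,y) | B(z,z))
The prefix is exists u forall y forall z: 2 universal, 1 existential.

2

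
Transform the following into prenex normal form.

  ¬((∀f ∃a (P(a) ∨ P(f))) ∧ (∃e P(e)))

∃f ∀a ∀e (¬P(a) ∧ ¬P(f) ∨ ¬P(e))

Push ¬ through the quantifiers and connectives to reach negation normal form:
  (∃f ∀a (¬P(a) ∧ ¬P(f))) ∨ (∀e ¬P(e))
All bound variables are already distinct, so no renaming is needed.
Finally move all quantifiers to the prefix:
  ∃f ∀a ∀e (¬P(a) ∧ ¬P(f) ∨ ¬P(e))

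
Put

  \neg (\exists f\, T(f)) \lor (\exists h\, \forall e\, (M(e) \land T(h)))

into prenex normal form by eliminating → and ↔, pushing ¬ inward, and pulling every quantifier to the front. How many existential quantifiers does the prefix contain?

Push ¬ through the quantifiers and connectives to reach negation normal form:
  (\forall f\, \neg T(f)) \lor (\exists h\, \forall e\, (M(e) \land T(h)))
All bound variables are already distinct, so no renaming is needed.
Pull the quantifiers to the front (each side's bound variable is not free in the other side):
  \forall f\, \exists h\, \forall e\, (\neg T(f) \lor M(e) \land T(h))
The prefix is \forall f \exists h \forall e: 2 universal, 1 existential.

1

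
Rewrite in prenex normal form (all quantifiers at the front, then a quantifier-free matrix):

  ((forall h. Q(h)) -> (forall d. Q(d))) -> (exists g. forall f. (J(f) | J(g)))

forall h. exists d. exists g. forall f. (Q(h) & ~Q(d) | J(f) | J(g))

Eliminate → and ↔ using ¬ and ∨.
  ~(~(forall h. Q(h)) | (forall d. Q(d))) | (exists g. forall f. (J(f) | J(g)))
Push ¬ through the quantifiers and connectives to reach negation normal form:
  (forall h. Q(h)) & (exists d. ~Q(d)) | (exists g. forall f. (J(f) | J(g)))
Finally move all quantifiers to the prefix:
  forall h. exists d. exists g. forall f. (Q(h) & ~Q(d) | J(f) | J(g))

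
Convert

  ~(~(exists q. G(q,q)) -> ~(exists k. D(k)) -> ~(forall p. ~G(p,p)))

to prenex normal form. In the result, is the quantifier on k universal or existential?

universal

Rewrite implications/biconditionals: A → B as ¬A ∨ B.
  ~(~~(exists q. G(q,q)) | ~~(exists k. D(k)) | ~(forall p. ~G(p,p)))
Push ¬ through the quantifiers and connectives to reach negation normal form:
  (forall q. ~G(q,q)) & (forall k. ~D(k)) & (forall p. ~G(p,p))
Pull the quantifiers to the front (each side's bound variable is not free in the other side):
  forall q. forall k. forall p. (~G(q,q) & ~D(k) & ~G(p,p))
The quantifier exists k sits under an odd number of negations (counting the antecedent side of each →), so it flips to forall k.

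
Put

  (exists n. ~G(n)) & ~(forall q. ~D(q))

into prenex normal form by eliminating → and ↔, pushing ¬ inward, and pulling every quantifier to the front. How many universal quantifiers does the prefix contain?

0

Move each ¬ inward, flipping quantifiers it crosses:
  (exists n. ~G(n)) & (exists q. D(q))
All bound variables are already distinct, so no renaming is needed.
Extract every quantifier outward, since the variables are now distinct and don't occur free across branches:
  exists n. exists q. (~G(n) & D(q))
The prefix is exists n exists q: 0 universal, 2 existential.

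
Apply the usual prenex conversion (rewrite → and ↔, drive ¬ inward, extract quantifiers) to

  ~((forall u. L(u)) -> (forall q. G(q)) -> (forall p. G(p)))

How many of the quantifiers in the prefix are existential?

Eliminate → and ↔ using ¬ and ∨.
  ~(~(forall u. L(u)) | ~(forall q. G(q)) | (forall p. G(p)))
Drive negations inward (¬∀x A ≡ ∃x ¬A, ¬∃x A ≡ ∀x ¬A, De Morgan for ∧/∨):
  (forall u. L(u)) & (forall q. G(q)) & (exists p. ~G(p))
Pull the quantifiers to the front (each side's bound variable is not free in the other side):
  forall u. forall q. exists p. (L(u) & G(q) & ~G(p))
The prefix is forall u forall q exists p: 2 universal, 1 existential.

1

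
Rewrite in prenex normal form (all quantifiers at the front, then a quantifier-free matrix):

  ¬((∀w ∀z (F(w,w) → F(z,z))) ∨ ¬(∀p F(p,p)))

First replace A → B with ¬A ∨ B.
  ¬((∀w ∀z (¬F(w,w) ∨ F(z,z))) ∨ ¬(∀p F(p,p)))
Drive negations inward (¬∀x A ≡ ∃x ¬A, ¬∃x A ≡ ∀x ¬A, De Morgan for ∧/∨):
  (∃w ∃z (F(w,w) ∧ ¬F(z,z))) ∧ (∀p F(p,p))
All bound variables are already distinct, so no renaming is needed.
Finally move all quantifiers to the prefix:
  ∃w ∃z ∀p (F(w,w) ∧ ¬F(z,z) ∧ F(p,p))

∃w ∃z ∀p (F(w,w) ∧ ¬F(z,z) ∧ F(p,p))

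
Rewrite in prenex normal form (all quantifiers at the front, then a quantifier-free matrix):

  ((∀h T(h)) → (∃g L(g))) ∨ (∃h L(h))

Eliminate → and ↔ using ¬ and ∨.
  ¬(∀h T(h)) ∨ (∃g L(g)) ∨ (∃h L(h))
Push ¬ through the quantifiers and connectives to reach negation normal form:
  (∃h ¬T(h)) ∨ (∃g L(g)) ∨ (∃h L(h))
Give each quantifier a distinct variable: h↦w1.
  (∃h ¬T(h)) ∨ (∃g L(g)) ∨ (∃w1 L(w1))
Pull the quantifiers to the front (each side's bound variable is not free in the other side):
  ∃h ∃g ∃w1 (¬T(h) ∨ L(g) ∨ L(w1))

∃h ∃g ∃w1 (¬T(h) ∨ L(g) ∨ L(w1))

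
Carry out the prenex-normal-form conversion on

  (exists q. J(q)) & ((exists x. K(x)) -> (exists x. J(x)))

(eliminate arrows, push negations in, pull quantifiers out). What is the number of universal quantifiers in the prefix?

First replace A → B with ¬A ∨ B.
  (exists q. J(q)) & (~(exists x. K(x)) | (exists x. J(x)))
Drive negations inward (¬∀x A ≡ ∃x ¬A, ¬∃x A ≡ ∀x ¬A, De Morgan for ∧/∨):
  (exists q. J(q)) & ((forall x. ~K(x)) | (exists x. J(x)))
Standardize variables apart so no two quantifiers bind the same name: x↦u.
  (exists q. J(q)) & ((forall x. ~K(x)) | (exists u. J(u)))
Finally move all quantifiers to the prefix:
  exists q. forall x. exists u. (J(q) & (~K(x) | J(u)))
The prefix is exists q forall x exists u: 1 universal, 2 existential.

1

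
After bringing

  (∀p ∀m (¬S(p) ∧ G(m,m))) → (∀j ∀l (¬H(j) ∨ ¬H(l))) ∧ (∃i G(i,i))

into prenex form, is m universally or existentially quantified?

Rewrite implications/biconditionals: A → B as ¬A ∨ B.
  ¬(∀p ∀m (¬S(p) ∧ G(m,m))) ∨ (∀j ∀l (¬H(j) ∨ ¬H(l))) ∧ (∃i G(i,i))
Push ¬ through the quantifiers and connectives to reach negation normal form:
  (∃p ∃m (S(p) ∨ ¬G(m,m))) ∨ (∀j ∀l (¬H(j) ∨ ¬H(l))) ∧ (∃i G(i,i))
Pull the quantifiers to the front (each side's bound variable is not free in the other side):
  ∃p ∃m ∀j ∀l ∃i (S(p) ∨ ¬G(m,m) ∨ (¬H(j) ∨ ¬H(l)) ∧ G(i,i))
The quantifier ∀m sits under an odd number of negations (counting the antecedent side of each →), so it flips to ∃m.

existential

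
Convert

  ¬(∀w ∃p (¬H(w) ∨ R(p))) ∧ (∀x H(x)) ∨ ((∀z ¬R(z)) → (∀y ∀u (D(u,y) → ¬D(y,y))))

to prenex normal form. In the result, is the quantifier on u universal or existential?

Rewrite implications/biconditionals: A → B as ¬A ∨ B.
  ¬(∀w ∃p (¬H(w) ∨ R(p))) ∧ (∀x H(x)) ∨ ¬(∀z ¬R(z)) ∨ (∀y ∀u (¬D(u,y) ∨ ¬D(y,y)))
Push ¬ through the quantifiers and connectives to reach negation normal form:
  (∃w ∀p (H(w) ∧ ¬R(p))) ∧ (∀x H(x)) ∨ (∃z R(z)) ∨ (∀y ∀u (¬D(u,y) ∨ ¬D(y,y)))
All bound variables are already distinct, so no renaming is needed.
Extract every quantifier outward, since the variables are now distinct and don't occur free across branches:
  ∃w ∀p ∀x ∃z ∀y ∀u (H(w) ∧ ¬R(p) ∧ H(x) ∨ R(z) ∨ ¬D(u,y) ∨ ¬D(y,y))
The quantifier ∀u sits under an even number of negations (counting the antecedent side of each →), so it remains universal.

universal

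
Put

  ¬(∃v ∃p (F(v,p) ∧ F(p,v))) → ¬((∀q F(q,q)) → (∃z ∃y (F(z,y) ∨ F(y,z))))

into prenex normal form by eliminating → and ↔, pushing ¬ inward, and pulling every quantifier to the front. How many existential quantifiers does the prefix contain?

2

Rewrite implications/biconditionals: A → B as ¬A ∨ B.
  ¬¬(∃v ∃p (F(v,p) ∧ F(p,v))) ∨ ¬(¬(∀q F(q,q)) ∨ (∃z ∃y (F(z,y) ∨ F(y,z))))
Move each ¬ inward, flipping quantifiers it crosses:
  (∃v ∃p (F(v,p) ∧ F(p,v))) ∨ (∀q F(q,q)) ∧ (∀z ∀y (¬F(z,y) ∧ ¬F(y,z)))
All bound variables are already distinct, so no renaming is needed.
Finally move all quantifiers to the prefix:
  ∃v ∃p ∀q ∀z ∀y (F(v,p) ∧ F(p,v) ∨ F(q,q) ∧ ¬F(z,y) ∧ ¬F(y,z))
The prefix is ∃v ∃p ∀q ∀z ∀y: 3 universal, 2 existential.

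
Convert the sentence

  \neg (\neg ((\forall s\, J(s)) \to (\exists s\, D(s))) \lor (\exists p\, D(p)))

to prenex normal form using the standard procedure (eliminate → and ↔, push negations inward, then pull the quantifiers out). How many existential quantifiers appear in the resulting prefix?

2

Rewrite implications/biconditionals: A → B as ¬A ∨ B.
  \neg (\neg (\neg (\forall s\, J(s)) \lor (\exists s\, D(s))) \lor (\exists p\, D(p)))
Move each ¬ inward, flipping quantifiers it crosses:
  ((\exists s\, \neg J(s)) \lor (\exists s\, D(s))) \land (\forall p\, \neg D(p))
Give each quantifier a distinct variable: s↦u.
  ((\exists s\, \neg J(s)) \lor (\exists u\, D(u))) \land (\forall p\, \neg D(p))
Extract every quantifier outward, since the variables are now distinct and don't occur free across branches:
  \exists s\, \exists u\, \forall p\, ((\neg J(s) \lor D(u)) \land \neg D(p))
The prefix is \exists s \exists u \forall p: 1 universal, 2 existential.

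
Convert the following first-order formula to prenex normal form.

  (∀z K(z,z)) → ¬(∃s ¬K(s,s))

∃z ∀s (¬K(z,z) ∨ K(s,s))

Rewrite implications/biconditionals: A → B as ¬A ∨ B.
  ¬(∀z K(z,z)) ∨ ¬(∃s ¬K(s,s))
Push ¬ through the quantifiers and connectives to reach negation normal form:
  (∃z ¬K(z,z)) ∨ (∀s K(s,s))
Extract every quantifier outward, since the variables are now distinct and don't occur free across branches:
  ∃z ∀s (¬K(z,z) ∨ K(s,s))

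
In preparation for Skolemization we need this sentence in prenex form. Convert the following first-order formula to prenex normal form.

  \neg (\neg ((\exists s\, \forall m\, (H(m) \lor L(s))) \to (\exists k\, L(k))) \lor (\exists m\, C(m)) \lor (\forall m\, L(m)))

Eliminate → and ↔ using ¬ and ∨.
  \neg (\neg (\neg (\exists s\, \forall m\, (H(m) \lor L(s))) \lor (\exists k\, L(k))) \lor (\exists m\, C(m)) \lor (\forall m\, L(m)))
Move each ¬ inward, flipping quantifiers it crosses:
  ((\forall s\, \exists m\, (\neg H(m) \land \neg L(s))) \lor (\exists k\, L(k))) \land (\forall m\, \neg C(m)) \land (\exists m\, \neg L(m))
Give each quantifier a distinct variable: m↦q, m↦v.
  ((\forall s\, \exists m\, (\neg H(m) \land \neg L(s))) \lor (\exists k\, L(k))) \land (\forall q\, \neg C(q)) \land (\exists v\, \neg L(v))
Pull the quantifiers to the front (each side's bound variable is not free in the other side):
  \forall s\, \exists m\, \exists k\, \forall q\, \exists v\, ((\neg H(m) \land \neg L(s) \lor L(k)) \land \neg C(q) \land \neg L(v))

\forall s\, \exists m\, \exists k\, \forall q\, \exists v\, ((\neg H(m) \land \neg L(s) \lor L(k)) \land \neg C(q) \land \neg L(v))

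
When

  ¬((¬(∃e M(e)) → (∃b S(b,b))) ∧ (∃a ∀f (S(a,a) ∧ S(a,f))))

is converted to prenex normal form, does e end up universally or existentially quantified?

Rewrite implications/biconditionals: A → B as ¬A ∨ B.
  ¬((¬¬(∃e M(e)) ∨ (∃b S(b,b))) ∧ (∃a ∀f (S(a,a) ∧ S(a,f))))
Push ¬ through the quantifiers and connectives to reach negation normal form:
  (∀e ¬M(e)) ∧ (∀b ¬S(b,b)) ∨ (∀a ∃f (¬S(a,a) ∨ ¬S(a,f)))
Finally move all quantifiers to the prefix:
  ∀e ∀b ∀a ∃f (¬M(e) ∧ ¬S(b,b) ∨ ¬S(a,a) ∨ ¬S(a,f))
The quantifier ∃e sits under an odd number of negations (counting the antecedent side of each →), so it flips to ∀e.

universal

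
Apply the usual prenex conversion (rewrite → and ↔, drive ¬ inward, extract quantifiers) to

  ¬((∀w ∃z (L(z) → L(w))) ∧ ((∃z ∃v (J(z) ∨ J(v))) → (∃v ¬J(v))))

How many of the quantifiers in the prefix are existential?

First replace A → B with ¬A ∨ B.
  ¬((∀w ∃z (¬L(z) ∨ L(w))) ∧ (¬(∃z ∃v (J(z) ∨ J(v))) ∨ (∃v ¬J(v))))
Drive negations inward (¬∀x A ≡ ∃x ¬A, ¬∃x A ≡ ∀x ¬A, De Morgan for ∧/∨):
  (∃w ∀z (L(z) ∧ ¬L(w))) ∨ (∃z ∃v (J(z) ∨ J(v))) ∧ (∀v J(v))
Rename bound variables to avoid capture: z↦y1, v↦p.
  (∃w ∀z (L(z) ∧ ¬L(w))) ∨ (∃y1 ∃v (J(y1) ∨ J(v))) ∧ (∀p J(p))
Finally move all quantifiers to the prefix:
  ∃w ∀z ∃y1 ∃v ∀p (L(z) ∧ ¬L(w) ∨ (J(y1) ∨ J(v)) ∧ J(p))
The prefix is ∃w ∀z ∃y1 ∃v ∀p: 2 universal, 3 existential.

3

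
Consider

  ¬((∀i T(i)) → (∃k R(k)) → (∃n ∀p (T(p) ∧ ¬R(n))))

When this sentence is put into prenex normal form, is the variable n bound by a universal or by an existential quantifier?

First replace A → B with ¬A ∨ B.
  ¬(¬(∀i T(i)) ∨ ¬(∃k R(k)) ∨ (∃n ∀p (T(p) ∧ ¬R(n))))
Drive negations inward (¬∀x A ≡ ∃x ¬A, ¬∃x A ≡ ∀x ¬A, De Morgan for ∧/∨):
  (∀i T(i)) ∧ (∃k R(k)) ∧ (∀n ∃p (¬T(p) ∨ R(n)))
Pull the quantifiers to the front (each side's bound variable is not free in the other side):
  ∀i ∃k ∀n ∃p (T(i) ∧ R(k) ∧ (¬T(p) ∨ R(n)))
The quantifier ∃n sits under an odd number of negations (counting the antecedent side of each →), so it flips to ∀n.

universal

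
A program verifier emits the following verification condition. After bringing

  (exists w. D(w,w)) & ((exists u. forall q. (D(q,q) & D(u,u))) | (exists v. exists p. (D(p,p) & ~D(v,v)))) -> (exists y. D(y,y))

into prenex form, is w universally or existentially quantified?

universal

First replace A → B with ¬A ∨ B.
  ~((exists w. D(w,w)) & ((exists u. forall q. (D(q,q) & D(u,u))) | (exists v. exists p. (D(p,p) & ~D(v,v))))) | (exists y. D(y,y))
Drive negations inward (¬∀x A ≡ ∃x ¬A, ¬∃x A ≡ ∀x ¬A, De Morgan for ∧/∨):
  (forall w. ~D(w,w)) | (forall u. exists q. (~D(q,q) | ~D(u,u))) & (forall v. forall p. (~D(p,p) | D(v,v))) | (exists y. D(y,y))
All bound variables are already distinct, so no renaming is needed.
Finally move all quantifiers to the prefix:
  forall w. forall u. exists q. forall v. forall p. exists y. (~D(w,w) | (~D(q,q) | ~D(u,u)) & (~D(p,p) | D(v,v)) | D(y,y))
The quantifier exists w sits under an odd number of negations (counting the antecedent side of each →), so it flips to forall w.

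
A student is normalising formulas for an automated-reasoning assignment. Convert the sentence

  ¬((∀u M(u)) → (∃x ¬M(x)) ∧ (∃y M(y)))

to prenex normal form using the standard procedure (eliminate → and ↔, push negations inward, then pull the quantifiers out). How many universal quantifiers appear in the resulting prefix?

3

First replace A → B with ¬A ∨ B.
  ¬(¬(∀u M(u)) ∨ (∃x ¬M(x)) ∧ (∃y M(y)))
Drive negations inward (¬∀x A ≡ ∃x ¬A, ¬∃x A ≡ ∀x ¬A, De Morgan for ∧/∨):
  (∀u M(u)) ∧ ((∀x M(x)) ∨ (∀y ¬M(y)))
Pull the quantifiers to the front (each side's bound variable is not free in the other side):
  ∀u ∀x ∀y (M(u) ∧ (M(x) ∨ ¬M(y)))
The prefix is ∀u ∀x ∀y: 3 universal, 0 existential.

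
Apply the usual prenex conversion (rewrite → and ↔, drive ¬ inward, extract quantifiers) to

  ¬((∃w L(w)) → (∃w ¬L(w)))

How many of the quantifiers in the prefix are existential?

1

First replace A → B with ¬A ∨ B.
  ¬(¬(∃w L(w)) ∨ (∃w ¬L(w)))
Push ¬ through the quantifiers and connectives to reach negation normal form:
  (∃w L(w)) ∧ (∀w L(w))
Standardize variables apart so no two quantifiers bind the same name: w↦w1.
  (∃w L(w)) ∧ (∀w1 L(w1))
Extract every quantifier outward, since the variables are now distinct and don't occur free across branches:
  ∃w ∀w1 (L(w) ∧ L(w1))
The prefix is ∃w ∀w1: 1 universal, 1 existential.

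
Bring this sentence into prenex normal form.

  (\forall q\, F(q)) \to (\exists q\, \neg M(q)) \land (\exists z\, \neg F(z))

Rewrite implications/biconditionals: A → B as ¬A ∨ B.
  \neg (\forall q\, F(q)) \lor (\exists q\, \neg M(q)) \land (\exists z\, \neg F(z))
Move each ¬ inward, flipping quantifiers it crosses:
  (\exists q\, \neg F(q)) \lor (\exists q\, \neg M(q)) \land (\exists z\, \neg F(z))
Standardize variables apart so no two quantifiers bind the same name: q↦a.
  (\exists q\, \neg F(q)) \lor (\exists a\, \neg M(a)) \land (\exists z\, \neg F(z))
Pull the quantifiers to the front (each side's bound variable is not free in the other side):
  \exists q\, \exists a\, \exists z\, (\neg F(q) \lor \neg M(a) \land \neg F(z))

\exists q\, \exists a\, \exists z\, (\neg F(q) \lor \neg M(a) \land \neg F(z))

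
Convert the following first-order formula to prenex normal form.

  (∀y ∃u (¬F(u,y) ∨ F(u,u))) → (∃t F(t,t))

Eliminate → and ↔ using ¬ and ∨.
  ¬(∀y ∃u (¬F(u,y) ∨ F(u,u))) ∨ (∃t F(t,t))
Drive negations inward (¬∀x A ≡ ∃x ¬A, ¬∃x A ≡ ∀x ¬A, De Morgan for ∧/∨):
  (∃y ∀u (F(u,y) ∧ ¬F(u,u))) ∨ (∃t F(t,t))
All bound variables are already distinct, so no renaming is needed.
Extract every quantifier outward, since the variables are now distinct and don't occur free across branches:
  ∃y ∀u ∃t (F(u,y) ∧ ¬F(u,u) ∨ F(t,t))

∃y ∀u ∃t (F(u,y) ∧ ¬F(u,u) ∨ F(t,t))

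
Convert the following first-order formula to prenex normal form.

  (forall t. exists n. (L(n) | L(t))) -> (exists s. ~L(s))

exists t. forall n. exists s. (~L(n) & ~L(t) | ~L(s))

Rewrite implications/biconditionals: A → B as ¬A ∨ B.
  ~(forall t. exists n. (L(n) | L(t))) | (exists s. ~L(s))
Push ¬ through the quantifiers and connectives to reach negation normal form:
  (exists t. forall n. (~L(n) & ~L(t))) | (exists s. ~L(s))
Pull the quantifiers to the front (each side's bound variable is not free in the other side):
  exists t. forall n. exists s. (~L(n) & ~L(t) | ~L(s))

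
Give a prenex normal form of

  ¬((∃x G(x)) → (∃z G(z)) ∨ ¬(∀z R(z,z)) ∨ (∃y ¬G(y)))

∃x ∀z ∀c ∀y (G(x) ∧ ¬G(z) ∧ R(c,c) ∧ G(y))

Eliminate → and ↔ using ¬ and ∨.
  ¬(¬(∃x G(x)) ∨ (∃z G(z)) ∨ ¬(∀z R(z,z)) ∨ (∃y ¬G(y)))
Drive negations inward (¬∀x A ≡ ∃x ¬A, ¬∃x A ≡ ∀x ¬A, De Morgan for ∧/∨):
  (∃x G(x)) ∧ (∀z ¬G(z)) ∧ (∀z R(z,z)) ∧ (∀y G(y))
Give each quantifier a distinct variable: z↦c.
  (∃x G(x)) ∧ (∀z ¬G(z)) ∧ (∀c R(c,c)) ∧ (∀y G(y))
Extract every quantifier outward, since the variables are now distinct and don't occur free across branches:
  ∃x ∀z ∀c ∀y (G(x) ∧ ¬G(z) ∧ R(c,c) ∧ G(y))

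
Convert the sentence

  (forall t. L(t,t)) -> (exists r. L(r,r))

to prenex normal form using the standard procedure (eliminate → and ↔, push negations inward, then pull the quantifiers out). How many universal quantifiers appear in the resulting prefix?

0

Rewrite implications/biconditionals: A → B as ¬A ∨ B.
  ~(forall t. L(t,t)) | (exists r. L(r,r))
Push ¬ through the quantifiers and connectives to reach negation normal form:
  (exists t. ~L(t,t)) | (exists r. L(r,r))
Pull the quantifiers to the front (each side's bound variable is not free in the other side):
  exists t. exists r. (~L(t,t) | L(r,r))
The prefix is exists t exists r: 0 universal, 2 existential.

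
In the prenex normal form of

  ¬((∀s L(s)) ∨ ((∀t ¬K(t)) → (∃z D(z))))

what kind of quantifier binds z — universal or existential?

universal

Eliminate → and ↔ using ¬ and ∨.
  ¬((∀s L(s)) ∨ ¬(∀t ¬K(t)) ∨ (∃z D(z)))
Move each ¬ inward, flipping quantifiers it crosses:
  (∃s ¬L(s)) ∧ (∀t ¬K(t)) ∧ (∀z ¬D(z))
Pull the quantifiers to the front (each side's bound variable is not free in the other side):
  ∃s ∀t ∀z (¬L(s) ∧ ¬K(t) ∧ ¬D(z))
The quantifier ∃z sits under an odd number of negations (counting the antecedent side of each →), so it flips to ∀z.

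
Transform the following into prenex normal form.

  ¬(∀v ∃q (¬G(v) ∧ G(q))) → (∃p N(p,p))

Eliminate → and ↔ using ¬ and ∨.
  ¬¬(∀v ∃q (¬G(v) ∧ G(q))) ∨ (∃p N(p,p))
Push ¬ through the quantifiers and connectives to reach negation normal form:
  (∀v ∃q (¬G(v) ∧ G(q))) ∨ (∃p N(p,p))
Pull the quantifiers to the front (each side's bound variable is not free in the other side):
  ∀v ∃q ∃p (¬G(v) ∧ G(q) ∨ N(p,p))

∀v ∃q ∃p (¬G(v) ∧ G(q) ∨ N(p,p))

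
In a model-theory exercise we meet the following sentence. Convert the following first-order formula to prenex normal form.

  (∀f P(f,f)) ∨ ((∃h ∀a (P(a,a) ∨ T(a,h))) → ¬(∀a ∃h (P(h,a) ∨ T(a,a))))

Rewrite implications/biconditionals: A → B as ¬A ∨ B.
  (∀f P(f,f)) ∨ ¬(∃h ∀a (P(a,a) ∨ T(a,h))) ∨ ¬(∀a ∃h (P(h,a) ∨ T(a,a)))
Drive negations inward (¬∀x A ≡ ∃x ¬A, ¬∃x A ≡ ∀x ¬A, De Morgan for ∧/∨):
  (∀f P(f,f)) ∨ (∀h ∃a (¬P(a,a) ∧ ¬T(a,h))) ∨ (∃a ∀h (¬P(h,a) ∧ ¬T(a,a)))
Give each quantifier a distinct variable: a↦z1, h↦u.
  (∀f P(f,f)) ∨ (∀h ∃a (¬P(a,a) ∧ ¬T(a,h))) ∨ (∃z1 ∀u (¬P(u,z1) ∧ ¬T(z1,z1)))
Finally move all quantifiers to the prefix:
  ∀f ∀h ∃a ∃z1 ∀u (P(f,f) ∨ ¬P(a,a) ∧ ¬T(a,h) ∨ ¬P(u,z1) ∧ ¬T(z1,z1))

∀f ∀h ∃a ∃z1 ∀u (P(f,f) ∨ ¬P(a,a) ∧ ¬T(a,h) ∨ ¬P(u,z1) ∧ ¬T(z1,z1))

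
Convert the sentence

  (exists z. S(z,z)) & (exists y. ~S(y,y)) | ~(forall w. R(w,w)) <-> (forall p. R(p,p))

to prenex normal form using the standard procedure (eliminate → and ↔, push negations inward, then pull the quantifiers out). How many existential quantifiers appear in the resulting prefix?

4

Rewrite implications/biconditionals: A → B as ¬A ∨ B; A ↔ B as (¬A ∨ B) ∧ (¬B ∨ A).
  (~((exists z. S(z,z)) & (exists y. ~S(y,y)) | ~(forall w. R(w,w))) | (forall p. R(p,p))) & (~(forall p. R(p,p)) | (exists z. S(z,z)) & (exists y. ~S(y,y)) | ~(forall w. R(w,w)))
Push ¬ through the quantifiers and connectives to reach negation normal form:
  (((forall z. ~S(z,z)) | (forall y. S(y,y))) & (forall w. R(w,w)) | (forall p. R(p,p))) & ((exists p. ~R(p,p)) | (exists z. S(z,z)) & (exists y. ~S(y,y)) | (exists w. ~R(w,w)))
Give each quantifier a distinct variable: p↦w1, z↦u, y↦b, w↦a.
  (((forall z. ~S(z,z)) | (forall y. S(y,y))) & (forall w. R(w,w)) | (forall p. R(p,p))) & ((exists w1. ~R(w1,w1)) | (exists u. S(u,u)) & (exists b. ~S(b,b)) | (exists a. ~R(a,a)))
Pull the quantifiers to the front (each side's bound variable is not free in the other side):
  forall z. forall y. forall w. forall p. exists w1. exists u. exists b. exists a. (((~S(z,z) | S(y,y)) & R(w,w) | R(p,p)) & (~R(w1,w1) | S(u,u) & ~S(b,b) | ~R(a,a)))
The prefix is forall z forall y forall w forall p exists w1 exists u exists b exists a: 4 universal, 4 existential.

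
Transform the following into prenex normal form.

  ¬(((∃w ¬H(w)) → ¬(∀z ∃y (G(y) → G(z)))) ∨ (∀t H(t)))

∃w ∀z ∃y ∃t (¬H(w) ∧ (¬G(y) ∨ G(z)) ∧ ¬H(t))

First replace A → B with ¬A ∨ B.
  ¬(¬(∃w ¬H(w)) ∨ ¬(∀z ∃y (¬G(y) ∨ G(z))) ∨ (∀t H(t)))
Drive negations inward (¬∀x A ≡ ∃x ¬A, ¬∃x A ≡ ∀x ¬A, De Morgan for ∧/∨):
  (∃w ¬H(w)) ∧ (∀z ∃y (¬G(y) ∨ G(z))) ∧ (∃t ¬H(t))
Pull the quantifiers to the front (each side's bound variable is not free in the other side):
  ∃w ∀z ∃y ∃t (¬H(w) ∧ (¬G(y) ∨ G(z)) ∧ ¬H(t))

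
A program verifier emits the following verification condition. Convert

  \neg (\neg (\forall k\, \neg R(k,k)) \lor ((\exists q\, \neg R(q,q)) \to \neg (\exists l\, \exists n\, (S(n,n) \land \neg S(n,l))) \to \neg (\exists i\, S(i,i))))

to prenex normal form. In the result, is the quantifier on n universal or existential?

universal

First replace A → B with ¬A ∨ B.
  \neg (\neg (\forall k\, \neg R(k,k)) \lor \neg (\exists q\, \neg R(q,q)) \lor \neg \neg (\exists l\, \exists n\, (S(n,n) \land \neg S(n,l))) \lor \neg (\exists i\, S(i,i)))
Move each ¬ inward, flipping quantifiers it crosses:
  (\forall k\, \neg R(k,k)) \land (\exists q\, \neg R(q,q)) \land (\forall l\, \forall n\, (\neg S(n,n) \lor S(n,l))) \land (\exists i\, S(i,i))
All bound variables are already distinct, so no renaming is needed.
Pull the quantifiers to the front (each side's bound variable is not free in the other side):
  \forall k\, \exists q\, \forall l\, \forall n\, \exists i\, (\neg R(k,k) \land \neg R(q,q) \land (\neg S(n,n) \lor S(n,l)) \land S(i,i))
The quantifier \exists n sits under an odd number of negations (counting the antecedent side of each →), so it flips to \forall n.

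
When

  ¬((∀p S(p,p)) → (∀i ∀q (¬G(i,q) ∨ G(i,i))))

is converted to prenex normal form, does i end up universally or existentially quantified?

existential

Rewrite implications/biconditionals: A → B as ¬A ∨ B.
  ¬(¬(∀p S(p,p)) ∨ (∀i ∀q (¬G(i,q) ∨ G(i,i))))
Drive negations inward (¬∀x A ≡ ∃x ¬A, ¬∃x A ≡ ∀x ¬A, De Morgan for ∧/∨):
  (∀p S(p,p)) ∧ (∃i ∃q (G(i,q) ∧ ¬G(i,i)))
Extract every quantifier outward, since the variables are now distinct and don't occur free across branches:
  ∀p ∃i ∃q (S(p,p) ∧ G(i,q) ∧ ¬G(i,i))
The quantifier ∀i sits under an odd number of negations (counting the antecedent side of each →), so it flips to ∃i.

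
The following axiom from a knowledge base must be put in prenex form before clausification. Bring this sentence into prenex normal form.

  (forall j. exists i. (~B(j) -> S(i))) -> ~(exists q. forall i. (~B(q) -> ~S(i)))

First replace A → B with ¬A ∨ B.
  ~(forall j. exists i. (~~B(j) | S(i))) | ~(exists q. forall i. (~~B(q) | ~S(i)))
Move each ¬ inward, flipping quantifiers it crosses:
  (exists j. forall i. (~B(j) & ~S(i))) | (forall q. exists i. (~B(q) & S(i)))
Standardize variables apart so no two quantifiers bind the same name: i↦w1.
  (exists j. forall i. (~B(j) & ~S(i))) | (forall q. exists w1. (~B(q) & S(w1)))
Extract every quantifier outward, since the variables are now distinct and don't occur free across branches:
  exists j. forall i. forall q. exists w1. (~B(j) & ~S(i) | ~B(q) & S(w1))

exists j. forall i. forall q. exists w1. (~B(j) & ~S(i) | ~B(q) & S(w1))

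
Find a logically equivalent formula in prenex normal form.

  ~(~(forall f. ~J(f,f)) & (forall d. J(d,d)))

Drive negations inward (¬∀x A ≡ ∃x ¬A, ¬∃x A ≡ ∀x ¬A, De Morgan for ∧/∨):
  (forall f. ~J(f,f)) | (exists d. ~J(d,d))
Finally move all quantifiers to the prefix:
  forall f. exists d. (~J(f,f) | ~J(d,d))

forall f. exists d. (~J(f,f) | ~J(d,d))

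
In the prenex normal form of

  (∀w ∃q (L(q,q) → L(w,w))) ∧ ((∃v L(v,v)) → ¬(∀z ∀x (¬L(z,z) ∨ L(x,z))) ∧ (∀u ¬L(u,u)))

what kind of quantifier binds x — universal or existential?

Rewrite implications/biconditionals: A → B as ¬A ∨ B.
  (∀w ∃q (¬L(q,q) ∨ L(w,w))) ∧ (¬(∃v L(v,v)) ∨ ¬(∀z ∀x (¬L(z,z) ∨ L(x,z))) ∧ (∀u ¬L(u,u)))
Push ¬ through the quantifiers and connectives to reach negation normal form:
  (∀w ∃q (¬L(q,q) ∨ L(w,w))) ∧ ((∀v ¬L(v,v)) ∨ (∃z ∃x (L(z,z) ∧ ¬L(x,z))) ∧ (∀u ¬L(u,u)))
All bound variables are already distinct, so no renaming is needed.
Extract every quantifier outward, since the variables are now distinct and don't occur free across branches:
  ∀w ∃q ∀v ∃z ∃x ∀u ((¬L(q,q) ∨ L(w,w)) ∧ (¬L(v,v) ∨ L(z,z) ∧ ¬L(x,z) ∧ ¬L(u,u)))
The quantifier ∀x sits under an odd number of negations (counting the antecedent side of each →), so it flips to ∃x.

existential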